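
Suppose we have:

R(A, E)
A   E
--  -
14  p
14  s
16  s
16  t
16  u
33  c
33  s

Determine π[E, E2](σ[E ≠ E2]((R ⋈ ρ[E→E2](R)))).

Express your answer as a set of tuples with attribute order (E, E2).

{(c, s), (p, s), (s, c), (s, p), (s, t), (s, u), (t, s), (t, u), (u, s), (u, t)}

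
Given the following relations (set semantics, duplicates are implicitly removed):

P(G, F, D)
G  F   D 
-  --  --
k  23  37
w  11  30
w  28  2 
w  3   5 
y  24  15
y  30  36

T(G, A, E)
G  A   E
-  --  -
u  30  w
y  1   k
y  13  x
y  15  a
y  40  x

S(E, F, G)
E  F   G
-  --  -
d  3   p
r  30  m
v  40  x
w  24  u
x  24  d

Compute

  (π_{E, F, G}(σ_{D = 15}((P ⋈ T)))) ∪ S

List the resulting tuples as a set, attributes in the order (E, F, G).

{(a, 24, y), (d, 3, p), (k, 24, y), (r, 30, m), (v, 40, x), (w, 24, u), (x, 24, d), (x, 24, y)}

P ⋈ T (natural join on G): {(y, 24, 15, 1, k), (y, 24, 15, 13, x), (y, 24, 15, 15, a), (y, 24, 15, 40, x), (y, 30, 36, 1, k), (y, 30, 36, 13, x), (y, 30, 36, 15, a), (y, 30, 36, 40, x)}
Filtering on D = 15 leaves {(y, 24, 15, 1, k), (y, 24, 15, 13, x), (y, 24, 15, 15, a), (y, 24, 15, 40, x)}.
Projecting to E, F, G (1 duplicate(s) eliminated): {(a, 24, y), (k, 24, y), (x, 24, y)}
Set union of the two operands is {(a, 24, y), (d, 3, p), (k, 24, y), (r, 30, m), (v, 40, x), (w, 24, u), (x, 24, d), (x, 24, y)}.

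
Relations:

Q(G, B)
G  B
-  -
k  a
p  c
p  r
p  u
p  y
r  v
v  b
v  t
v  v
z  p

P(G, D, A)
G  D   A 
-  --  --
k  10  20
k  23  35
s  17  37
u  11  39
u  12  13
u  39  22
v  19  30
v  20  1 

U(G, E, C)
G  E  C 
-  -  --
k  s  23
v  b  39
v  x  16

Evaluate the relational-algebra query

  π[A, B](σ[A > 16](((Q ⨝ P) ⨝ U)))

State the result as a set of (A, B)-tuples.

{(20, a), (30, b), (30, t), (30, v), (35, a)}

Joining Q and P on G yields {(k, a, 10, 20), (k, a, 23, 35), (v, b, 19, 30), (v, b, 20, 1), (v, t, 19, 30), (v, t, 20, 1), (v, v, 19, 30), (v, v, 20, 1)}.
Joining (Q ⨝ P) and U on G yields {(k, a, 10, 20, s, 23), (k, a, 23, 35, s, 23), (v, b, 19, 30, b, 39), (v, b, 19, 30, x, 16), (v, b, 20, 1, b, 39), (v, b, 20, 1, x, 16), (v, t, 19, 30, b, 39), (v, t, 19, 30, x, 16), (v, t, 20, 1, b, 39), (v, t, 20, 1, x, 16), (v, v, 19, 30, b, 39), (v, v, 19, 30, x, 16), (v, v, 20, 1, b, 39), (v, v, 20, 1, x, 16)}.
Selection A > 16: {(k, a, 10, 20, s, 23), (k, a, 23, 35, s, 23), (v, b, 19, 30, b, 39), (v, b, 19, 30, x, 16), (v, t, 19, 30, b, 39), (v, t, 19, 30, x, 16), (v, v, 19, 30, b, 39), (v, v, 19, 30, x, 16)}
π_{A, B} gives {(20, a), (30, b), (30, t), (30, v), (35, a)} (3 duplicate(s) eliminated).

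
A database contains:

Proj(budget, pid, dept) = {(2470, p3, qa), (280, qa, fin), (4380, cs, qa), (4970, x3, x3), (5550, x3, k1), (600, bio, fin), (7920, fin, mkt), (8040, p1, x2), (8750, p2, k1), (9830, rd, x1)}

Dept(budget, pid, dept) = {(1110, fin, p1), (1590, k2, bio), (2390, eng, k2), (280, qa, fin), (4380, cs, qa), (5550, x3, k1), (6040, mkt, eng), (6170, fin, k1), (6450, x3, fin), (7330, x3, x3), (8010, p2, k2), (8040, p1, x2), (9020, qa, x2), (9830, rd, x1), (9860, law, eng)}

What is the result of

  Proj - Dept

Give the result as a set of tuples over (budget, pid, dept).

{(2470, p3, qa), (4970, x3, x3), (600, bio, fin), (7920, fin, mkt), (8750, p2, k1)}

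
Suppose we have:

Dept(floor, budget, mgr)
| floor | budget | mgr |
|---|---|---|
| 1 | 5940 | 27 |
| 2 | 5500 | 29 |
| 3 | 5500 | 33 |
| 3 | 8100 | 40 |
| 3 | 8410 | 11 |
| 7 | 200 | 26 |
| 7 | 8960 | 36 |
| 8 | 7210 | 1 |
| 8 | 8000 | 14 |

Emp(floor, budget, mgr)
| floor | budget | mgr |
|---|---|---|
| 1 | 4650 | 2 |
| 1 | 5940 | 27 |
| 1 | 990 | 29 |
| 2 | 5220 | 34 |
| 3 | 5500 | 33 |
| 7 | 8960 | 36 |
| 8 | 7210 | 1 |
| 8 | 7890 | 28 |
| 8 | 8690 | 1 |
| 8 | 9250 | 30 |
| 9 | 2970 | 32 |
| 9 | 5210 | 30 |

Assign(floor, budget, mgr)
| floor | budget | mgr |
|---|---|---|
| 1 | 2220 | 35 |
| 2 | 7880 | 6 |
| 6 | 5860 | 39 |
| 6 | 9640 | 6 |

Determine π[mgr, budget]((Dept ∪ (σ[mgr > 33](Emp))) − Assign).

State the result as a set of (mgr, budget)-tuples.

{(1, 7210), (11, 8410), (14, 8000), (26, 200), (27, 5940), (29, 5500), (33, 5500), (34, 5220), (36, 8960), (40, 8100)}

σ[mgr > 33]: keep tuples satisfying mgr > 33 → {(2, 5220, 34), (7, 8960, 36)}
Union: {(1, 5940, 27), (2, 5500, 29), (3, 5500, 33), (3, 8100, 40), (3, 8410, 11), (7, 200, 26), (7, 8960, 36), (8, 7210, 1), (8, 8000, 14)} with {(2, 5220, 34), (7, 8960, 36)} → {(1, 5940, 27), (2, 5220, 34), (2, 5500, 29), (3, 5500, 33), (3, 8100, 40), (3, 8410, 11), (7, 200, 26), (7, 8960, 36), (8, 7210, 1), (8, 8000, 14)}
Difference: {(1, 5940, 27), (2, 5220, 34), (2, 5500, 29), (3, 5500, 33), (3, 8100, 40), (3, 8410, 11), (7, 200, 26), (7, 8960, 36), (8, 7210, 1), (8, 8000, 14)} with {(1, 2220, 35), (2, 7880, 6), (6, 5860, 39), (6, 9640, 6)} → {(1, 5940, 27), (2, 5220, 34), (2, 5500, 29), (3, 5500, 33), (3, 8100, 40), (3, 8410, 11), (7, 200, 26), (7, 8960, 36), (8, 7210, 1), (8, 8000, 14)}
π_{mgr, budget} gives {(1, 7210), (11, 8410), (14, 8000), (26, 200), (27, 5940), (29, 5500), (33, 5500), (34, 5220), (36, 8960), (40, 8100)}.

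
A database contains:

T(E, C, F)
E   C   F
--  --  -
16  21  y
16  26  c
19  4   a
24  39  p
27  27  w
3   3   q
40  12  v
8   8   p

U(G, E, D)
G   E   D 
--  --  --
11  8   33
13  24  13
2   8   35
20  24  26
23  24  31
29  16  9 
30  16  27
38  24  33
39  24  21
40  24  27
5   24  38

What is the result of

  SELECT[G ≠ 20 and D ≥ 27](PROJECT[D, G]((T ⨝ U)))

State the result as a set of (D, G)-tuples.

Natural join on E: {(16, 21, y, 29, 9), (16, 21, y, 30, 27), (16, 26, c, 29, 9), (16, 26, c, 30, 27), (24, 39, p, 13, 13), (24, 39, p, 20, 26), (24, 39, p, 23, 31), (24, 39, p, 38, 33), (24, 39, p, 39, 21), (24, 39, p, 40, 27), (24, 39, p, 5, 38), (8, 8, p, 11, 33), (8, 8, p, 2, 35)}
Projecting to D, G (2 duplicate(s) eliminated): {(13, 13), (21, 39), (26, 20), (27, 30), (27, 40), (31, 23), (33, 11), (33, 38), (35, 2), (38, 5), (9, 29)}
Selection G ≠ 20 and D ≥ 27: {(27, 30), (27, 40), (31, 23), (33, 11), (33, 38), (35, 2), (38, 5)}

{(27, 30), (27, 40), (31, 23), (33, 11), (33, 38), (35, 2), (38, 5)}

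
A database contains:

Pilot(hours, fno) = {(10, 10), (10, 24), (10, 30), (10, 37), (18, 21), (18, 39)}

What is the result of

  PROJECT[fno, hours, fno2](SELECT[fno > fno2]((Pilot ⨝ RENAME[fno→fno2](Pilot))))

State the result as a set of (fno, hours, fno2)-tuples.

ρ[fno→fno2]: schema becomes (hours, fno2); tuples unchanged.
Pilot ⋈ RENAME[fno→fno2](Pilot) (natural join on hours): {(10, 10, 10), (10, 10, 24), (10, 10, 30), (10, 10, 37), (10, 24, 10), (10, 24, 24), (10, 24, 30), (10, 24, 37), (10, 30, 10), (10, 30, 24), (10, 30, 30), (10, 30, 37), (10, 37, 10), (10, 37, 24), (10, 37, 30), (10, 37, 37), (18, 21, 21), (18, 21, 39), (18, 39, 21), (18, 39, 39)}
σ[fno > fno2]: keep tuples satisfying fno > fno2 → {(10, 24, 10), (10, 30, 10), (10, 30, 24), (10, 37, 10), (10, 37, 24), (10, 37, 30), (18, 39, 21)}
π_{fno, hours, fno2} gives {(24, 10, 10), (30, 10, 10), (30, 10, 24), (37, 10, 10), (37, 10, 24), (37, 10, 30), (39, 18, 21)}.

{(24, 10, 10), (30, 10, 10), (30, 10, 24), (37, 10, 10), (37, 10, 24), (37, 10, 30), (39, 18, 21)}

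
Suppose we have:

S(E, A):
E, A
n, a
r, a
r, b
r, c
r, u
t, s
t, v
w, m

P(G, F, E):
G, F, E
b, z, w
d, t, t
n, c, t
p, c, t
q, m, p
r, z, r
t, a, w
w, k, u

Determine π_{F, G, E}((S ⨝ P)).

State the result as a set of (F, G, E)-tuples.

S ⋈ P (natural join on E): {(r, a, r, z), (r, b, r, z), (r, c, r, z), (r, u, r, z), (t, s, d, t), (t, s, n, c), (t, s, p, c), (t, v, d, t), (t, v, n, c), (t, v, p, c), (w, m, b, z), (w, m, t, a)}
π[F, G, E]: project onto (F, G, E) (6 duplicate(s) eliminated) → {(a, t, w), (c, n, t), (c, p, t), (t, d, t), (z, b, w), (z, r, r)}

{(a, t, w), (c, n, t), (c, p, t), (t, d, t), (z, b, w), (z, r, r)}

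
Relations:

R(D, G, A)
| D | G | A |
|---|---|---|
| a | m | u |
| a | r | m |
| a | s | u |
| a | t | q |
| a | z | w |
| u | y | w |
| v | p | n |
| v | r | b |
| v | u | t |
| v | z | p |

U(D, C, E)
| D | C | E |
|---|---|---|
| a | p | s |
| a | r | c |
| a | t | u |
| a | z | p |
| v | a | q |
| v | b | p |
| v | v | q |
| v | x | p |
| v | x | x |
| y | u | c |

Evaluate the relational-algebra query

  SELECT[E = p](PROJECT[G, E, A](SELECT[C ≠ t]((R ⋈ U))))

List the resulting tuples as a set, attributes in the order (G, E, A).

{(m, p, u), (p, p, n), (r, p, b), (r, p, m), (s, p, u), (t, p, q), (u, p, t), (z, p, p), (z, p, w)}

R ⋈ U (natural join on D): {(a, m, u, p, s), (a, m, u, r, c), (a, m, u, t, u), (a, m, u, z, p), (a, r, m, p, s), (a, r, m, r, c), (a, r, m, t, u), (a, r, m, z, p), (a, s, u, p, s), (a, s, u, r, c), (a, s, u, t, u), (a, s, u, z, p), (a, t, q, p, s), (a, t, q, r, c), (a, t, q, t, u), (a, t, q, z, p), (a, z, w, p, s), (a, z, w, r, c), (a, z, w, t, u), (a, z, w, z, p), (v, p, n, a, q), (v, p, n, b, p), (v, p, n, v, q), (v, p, n, x, p), (v, p, n, x, x), (v, r, b, a, q), (v, r, b, b, p), (v, r, b, v, q), (v, r, b, x, p), (v, r, b, x, x), (v, u, t, a, q), (v, u, t, b, p), (v, u, t, v, q), (v, u, t, x, p), (v, u, t, x, x), (v, z, p, a, q), (v, z, p, b, p), (v, z, p, v, q), (v, z, p, x, p), (v, z, p, x, x)}
σ[C ≠ t]: keep tuples satisfying C ≠ t → {(a, m, u, p, s), (a, m, u, r, c), (a, m, u, z, p), (a, r, m, p, s), (a, r, m, r, c), (a, r, m, z, p), (a, s, u, p, s), (a, s, u, r, c), (a, s, u, z, p), (a, t, q, p, s), (a, t, q, r, c), (a, t, q, z, p), (a, z, w, p, s), (a, z, w, r, c), (a, z, w, z, p), (v, p, n, a, q), (v, p, n, b, p), (v, p, n, v, q), (v, p, n, x, p), (v, p, n, x, x), (v, r, b, a, q), (v, r, b, b, p), (v, r, b, v, q), (v, r, b, x, p), (v, r, b, x, x), (v, u, t, a, q), (v, u, t, b, p), (v, u, t, v, q), (v, u, t, x, p), (v, u, t, x, x), (v, z, p, a, q), (v, z, p, b, p), (v, z, p, v, q), (v, z, p, x, p), (v, z, p, x, x)}
Projecting to G, E, A (8 duplicate(s) eliminated): {(m, c, u), (m, p, u), (m, s, u), (p, p, n), (p, q, n), (p, x, n), (r, c, m), (r, p, b), (r, p, m), (r, q, b), (r, s, m), (r, x, b), (s, c, u), (s, p, u), (s, s, u), (t, c, q), (t, p, q), (t, s, q), (u, p, t), (u, q, t), (u, x, t), (z, c, w), (z, p, p), (z, p, w), (z, q, p), (z, s, w), (z, x, p)}
σ[E = p]: keep tuples satisfying E = p → {(m, p, u), (p, p, n), (r, p, b), (r, p, m), (s, p, u), (t, p, q), (u, p, t), (z, p, p), (z, p, w)}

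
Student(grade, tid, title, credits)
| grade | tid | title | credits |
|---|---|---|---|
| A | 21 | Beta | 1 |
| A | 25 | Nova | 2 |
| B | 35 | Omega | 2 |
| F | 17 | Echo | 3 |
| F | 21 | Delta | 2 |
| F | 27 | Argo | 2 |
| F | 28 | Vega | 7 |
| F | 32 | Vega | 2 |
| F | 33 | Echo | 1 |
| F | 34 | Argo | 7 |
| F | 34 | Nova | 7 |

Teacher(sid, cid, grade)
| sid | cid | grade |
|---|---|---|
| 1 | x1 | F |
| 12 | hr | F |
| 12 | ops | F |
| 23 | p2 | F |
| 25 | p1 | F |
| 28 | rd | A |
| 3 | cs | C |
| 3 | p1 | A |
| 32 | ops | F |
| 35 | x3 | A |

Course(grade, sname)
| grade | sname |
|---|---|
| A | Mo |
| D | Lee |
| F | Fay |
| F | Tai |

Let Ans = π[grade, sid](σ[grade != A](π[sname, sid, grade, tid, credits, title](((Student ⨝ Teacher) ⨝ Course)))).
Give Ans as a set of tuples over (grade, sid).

{(F, 1), (F, 12), (F, 23), (F, 25), (F, 32)}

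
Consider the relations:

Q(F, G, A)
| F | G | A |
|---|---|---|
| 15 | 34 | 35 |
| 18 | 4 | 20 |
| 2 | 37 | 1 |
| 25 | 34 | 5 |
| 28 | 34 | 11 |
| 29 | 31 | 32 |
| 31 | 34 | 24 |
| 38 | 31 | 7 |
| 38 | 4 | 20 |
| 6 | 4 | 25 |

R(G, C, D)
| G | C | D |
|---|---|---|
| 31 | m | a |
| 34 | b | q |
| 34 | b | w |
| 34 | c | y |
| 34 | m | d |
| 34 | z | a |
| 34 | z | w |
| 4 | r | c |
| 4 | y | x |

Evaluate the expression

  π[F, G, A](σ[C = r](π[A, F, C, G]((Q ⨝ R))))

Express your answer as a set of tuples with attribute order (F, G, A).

Joining Q and R on G yields {(15, 34, 35, b, q), (15, 34, 35, b, w), (15, 34, 35, c, y), (15, 34, 35, m, d), (15, 34, 35, z, a), (15, 34, 35, z, w), (18, 4, 20, r, c), (18, 4, 20, y, x), (25, 34, 5, b, q), (25, 34, 5, b, w), (25, 34, 5, c, y), (25, 34, 5, m, d), (25, 34, 5, z, a), (25, 34, 5, z, w), (28, 34, 11, b, q), (28, 34, 11, b, w), (28, 34, 11, c, y), (28, 34, 11, m, d), (28, 34, 11, z, a), (28, 34, 11, z, w), (29, 31, 32, m, a), (31, 34, 24, b, q), (31, 34, 24, b, w), (31, 34, 24, c, y), (31, 34, 24, m, d), (31, 34, 24, z, a), (31, 34, 24, z, w), (38, 31, 7, m, a), (38, 4, 20, r, c), (38, 4, 20, y, x), (6, 4, 25, r, c), (6, 4, 25, y, x)}.
Keep only column(s) A, F, C, G (8 duplicate(s) eliminated): {(11, 28, b, 34), (11, 28, c, 34), (11, 28, m, 34), (11, 28, z, 34), (20, 18, r, 4), (20, 18, y, 4), (20, 38, r, 4), (20, 38, y, 4), (24, 31, b, 34), (24, 31, c, 34), (24, 31, m, 34), (24, 31, z, 34), (25, 6, r, 4), (25, 6, y, 4), (32, 29, m, 31), (35, 15, b, 34), (35, 15, c, 34), (35, 15, m, 34), (35, 15, z, 34), (5, 25, b, 34), (5, 25, c, 34), (5, 25, m, 34), (5, 25, z, 34), (7, 38, m, 31)}
Selection C = r: {(20, 18, r, 4), (20, 38, r, 4), (25, 6, r, 4)}
Keep only column(s) F, G, A: {(18, 4, 20), (38, 4, 20), (6, 4, 25)}

{(18, 4, 20), (38, 4, 20), (6, 4, 25)}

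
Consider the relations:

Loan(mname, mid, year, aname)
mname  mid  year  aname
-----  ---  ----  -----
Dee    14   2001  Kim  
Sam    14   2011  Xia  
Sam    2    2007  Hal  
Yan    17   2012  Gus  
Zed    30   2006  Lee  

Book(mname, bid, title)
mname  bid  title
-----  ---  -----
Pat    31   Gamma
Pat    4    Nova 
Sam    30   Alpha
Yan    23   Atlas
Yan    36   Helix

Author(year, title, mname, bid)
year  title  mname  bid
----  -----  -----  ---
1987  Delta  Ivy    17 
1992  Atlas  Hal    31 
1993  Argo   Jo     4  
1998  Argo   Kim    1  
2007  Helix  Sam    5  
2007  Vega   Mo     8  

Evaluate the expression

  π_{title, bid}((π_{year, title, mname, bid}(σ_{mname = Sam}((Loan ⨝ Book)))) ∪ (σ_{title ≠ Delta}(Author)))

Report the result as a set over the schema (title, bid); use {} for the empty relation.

Joining Loan and Book on mname yields {(Sam, 14, 2011, Xia, 30, Alpha), (Sam, 2, 2007, Hal, 30, Alpha), (Yan, 17, 2012, Gus, 23, Atlas), (Yan, 17, 2012, Gus, 36, Helix)}.
Apply σ_{mname = Sam}; surviving tuples: {(Sam, 14, 2011, Xia, 30, Alpha), (Sam, 2, 2007, Hal, 30, Alpha)}
π_{year, title, mname, bid} gives {(2007, Alpha, Sam, 30), (2011, Alpha, Sam, 30)}.
Apply σ_{title ≠ Delta}; surviving tuples: {(1992, Atlas, Hal, 31), (1993, Argo, Jo, 4), (1998, Argo, Kim, 1), (2007, Helix, Sam, 5), (2007, Vega, Mo, 8)}
Taking the union: {(1992, Atlas, Hal, 31), (1993, Argo, Jo, 4), (1998, Argo, Kim, 1), (2007, Alpha, Sam, 30), (2007, Helix, Sam, 5), (2007, Vega, Mo, 8), (2011, Alpha, Sam, 30)}
π_{title, bid} gives {(Alpha, 30), (Argo, 1), (Argo, 4), (Atlas, 31), (Helix, 5), (Vega, 8)} (1 duplicate(s) eliminated).

{(Alpha, 30), (Argo, 1), (Argo, 4), (Atlas, 31), (Helix, 5), (Vega, 8)}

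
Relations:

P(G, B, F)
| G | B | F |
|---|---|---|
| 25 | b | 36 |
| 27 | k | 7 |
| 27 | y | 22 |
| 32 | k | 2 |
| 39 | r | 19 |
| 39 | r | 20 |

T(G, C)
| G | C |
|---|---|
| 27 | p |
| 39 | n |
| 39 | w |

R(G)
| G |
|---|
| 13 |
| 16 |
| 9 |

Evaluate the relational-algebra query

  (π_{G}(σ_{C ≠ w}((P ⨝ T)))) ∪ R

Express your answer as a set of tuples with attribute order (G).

{13, 16, 27, 39, 9}

Natural join on G: {(27, k, 7, p), (27, y, 22, p), (39, r, 19, n), (39, r, 19, w), (39, r, 20, n), (39, r, 20, w)}
Selection C ≠ w: {(27, k, 7, p), (27, y, 22, p), (39, r, 19, n), (39, r, 20, n)}
Projecting to G (2 duplicate(s) eliminated): {27, 39}
Set union of the two operands is {13, 16, 27, 39, 9}.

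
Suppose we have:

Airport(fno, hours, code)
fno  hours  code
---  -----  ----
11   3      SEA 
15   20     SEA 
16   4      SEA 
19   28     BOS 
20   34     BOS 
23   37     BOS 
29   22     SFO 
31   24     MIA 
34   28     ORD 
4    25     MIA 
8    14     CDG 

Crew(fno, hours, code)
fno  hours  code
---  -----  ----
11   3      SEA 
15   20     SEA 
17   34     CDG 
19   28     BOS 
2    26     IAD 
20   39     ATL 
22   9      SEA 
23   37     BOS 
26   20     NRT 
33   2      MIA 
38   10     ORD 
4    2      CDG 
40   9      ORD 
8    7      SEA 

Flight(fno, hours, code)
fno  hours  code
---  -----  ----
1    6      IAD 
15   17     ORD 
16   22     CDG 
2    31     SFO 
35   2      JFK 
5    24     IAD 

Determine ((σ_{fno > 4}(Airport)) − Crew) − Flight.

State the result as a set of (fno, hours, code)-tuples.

σ[fno > 4]: keep tuples satisfying fno > 4 → {(11, 3, SEA), (15, 20, SEA), (16, 4, SEA), (19, 28, BOS), (20, 34, BOS), (23, 37, BOS), (29, 22, SFO), (31, 24, MIA), (34, 28, ORD), (8, 14, CDG)}
Set difference of the two operands is {(16, 4, SEA), (20, 34, BOS), (29, 22, SFO), (31, 24, MIA), (34, 28, ORD), (8, 14, CDG)}.
Set difference of the two operands is {(16, 4, SEA), (20, 34, BOS), (29, 22, SFO), (31, 24, MIA), (34, 28, ORD), (8, 14, CDG)}.

{(16, 4, SEA), (20, 34, BOS), (29, 22, SFO), (31, 24, MIA), (34, 28, ORD), (8, 14, CDG)}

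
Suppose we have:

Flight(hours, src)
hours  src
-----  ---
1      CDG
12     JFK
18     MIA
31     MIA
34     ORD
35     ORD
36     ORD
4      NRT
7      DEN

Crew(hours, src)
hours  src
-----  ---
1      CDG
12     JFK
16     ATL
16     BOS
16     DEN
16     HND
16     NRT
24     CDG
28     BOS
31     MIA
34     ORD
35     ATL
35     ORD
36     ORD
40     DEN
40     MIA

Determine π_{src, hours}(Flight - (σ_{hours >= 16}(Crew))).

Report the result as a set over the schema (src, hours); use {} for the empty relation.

Apply σ_{hours >= 16}; surviving tuples: {(16, ATL), (16, BOS), (16, DEN), (16, HND), (16, NRT), (24, CDG), (28, BOS), (31, MIA), (34, ORD), (35, ATL), (35, ORD), (36, ORD), (40, DEN), (40, MIA)}
Taking the difference: {(1, CDG), (12, JFK), (18, MIA), (4, NRT), (7, DEN)}
π[src, hours]: project onto (src, hours) → {(CDG, 1), (DEN, 7), (JFK, 12), (MIA, 18), (NRT, 4)}

{(CDG, 1), (DEN, 7), (JFK, 12), (MIA, 18), (NRT, 4)}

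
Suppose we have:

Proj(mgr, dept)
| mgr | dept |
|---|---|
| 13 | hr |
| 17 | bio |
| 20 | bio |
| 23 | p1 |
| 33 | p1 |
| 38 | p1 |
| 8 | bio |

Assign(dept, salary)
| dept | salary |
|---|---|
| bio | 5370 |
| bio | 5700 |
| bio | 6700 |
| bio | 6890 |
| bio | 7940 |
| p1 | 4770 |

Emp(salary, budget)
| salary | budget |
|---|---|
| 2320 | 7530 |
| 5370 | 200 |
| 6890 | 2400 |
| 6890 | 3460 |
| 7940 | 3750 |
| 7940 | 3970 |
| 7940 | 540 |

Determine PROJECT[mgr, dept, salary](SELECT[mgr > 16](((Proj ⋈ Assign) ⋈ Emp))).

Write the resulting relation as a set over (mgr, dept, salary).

Natural join on dept: {(17, bio, 5370), (17, bio, 5700), (17, bio, 6700), (17, bio, 6890), (17, bio, 7940), (20, bio, 5370), (20, bio, 5700), (20, bio, 6700), (20, bio, 6890), (20, bio, 7940), (23, p1, 4770), (33, p1, 4770), (38, p1, 4770), (8, bio, 5370), (8, bio, 5700), (8, bio, 6700), (8, bio, 6890), (8, bio, 7940)}
Natural join on salary: {(17, bio, 5370, 200), (17, bio, 6890, 2400), (17, bio, 6890, 3460), (17, bio, 7940, 3750), (17, bio, 7940, 3970), (17, bio, 7940, 540), (20, bio, 5370, 200), (20, bio, 6890, 2400), (20, bio, 6890, 3460), (20, bio, 7940, 3750), (20, bio, 7940, 3970), (20, bio, 7940, 540), (8, bio, 5370, 200), (8, bio, 6890, 2400), (8, bio, 6890, 3460), (8, bio, 7940, 3750), (8, bio, 7940, 3970), (8, bio, 7940, 540)}
Selection mgr > 16: {(17, bio, 5370, 200), (17, bio, 6890, 2400), (17, bio, 6890, 3460), (17, bio, 7940, 3750), (17, bio, 7940, 3970), (17, bio, 7940, 540), (20, bio, 5370, 200), (20, bio, 6890, 2400), (20, bio, 6890, 3460), (20, bio, 7940, 3750), (20, bio, 7940, 3970), (20, bio, 7940, 540)}
π_{mgr, dept, salary} gives {(17, bio, 5370), (17, bio, 6890), (17, bio, 7940), (20, bio, 5370), (20, bio, 6890), (20, bio, 7940)} (6 duplicate(s) eliminated).

{(17, bio, 5370), (17, bio, 6890), (17, bio, 7940), (20, bio, 5370), (20, bio, 6890), (20, bio, 7940)}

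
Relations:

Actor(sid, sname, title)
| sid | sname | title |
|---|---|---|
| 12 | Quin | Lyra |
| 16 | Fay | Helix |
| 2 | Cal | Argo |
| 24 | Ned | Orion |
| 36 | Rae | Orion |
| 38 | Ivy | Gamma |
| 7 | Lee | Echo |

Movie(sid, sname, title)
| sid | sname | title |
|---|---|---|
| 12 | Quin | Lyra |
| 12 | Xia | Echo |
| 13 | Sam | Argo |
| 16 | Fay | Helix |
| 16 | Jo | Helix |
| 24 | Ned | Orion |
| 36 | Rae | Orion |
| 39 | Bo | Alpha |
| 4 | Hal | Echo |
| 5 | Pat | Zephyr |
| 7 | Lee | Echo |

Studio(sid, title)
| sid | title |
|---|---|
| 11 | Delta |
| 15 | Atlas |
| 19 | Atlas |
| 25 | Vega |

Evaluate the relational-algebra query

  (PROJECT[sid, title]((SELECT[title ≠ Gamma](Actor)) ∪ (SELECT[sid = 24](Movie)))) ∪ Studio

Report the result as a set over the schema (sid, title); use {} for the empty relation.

{(11, Delta), (12, Lyra), (15, Atlas), (16, Helix), (19, Atlas), (2, Argo), (24, Orion), (25, Vega), (36, Orion), (7, Echo)}

σ[title ≠ Gamma]: keep tuples satisfying title ≠ Gamma → {(12, Quin, Lyra), (16, Fay, Helix), (2, Cal, Argo), (24, Ned, Orion), (36, Rae, Orion), (7, Lee, Echo)}
σ[sid = 24]: keep tuples satisfying sid = 24 → {(24, Ned, Orion)}
Set union of the two operands is {(12, Quin, Lyra), (16, Fay, Helix), (2, Cal, Argo), (24, Ned, Orion), (36, Rae, Orion), (7, Lee, Echo)}.
Keep only column(s) sid, title: {(12, Lyra), (16, Helix), (2, Argo), (24, Orion), (36, Orion), (7, Echo)}
Set union of the two operands is {(11, Delta), (12, Lyra), (15, Atlas), (16, Helix), (19, Atlas), (2, Argo), (24, Orion), (25, Vega), (36, Orion), (7, Echo)}.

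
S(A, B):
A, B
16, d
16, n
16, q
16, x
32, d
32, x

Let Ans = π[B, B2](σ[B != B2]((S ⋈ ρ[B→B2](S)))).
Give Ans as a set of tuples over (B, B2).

{(d, n), (d, q), (d, x), (n, d), (n, q), (n, x), (q, d), (q, n), (q, x), (x, d), (x, n), (x, q)}

ρ[B→B2]: schema becomes (A, B2); tuples unchanged.
Joining S and ρ[B→B2](S) on A yields {(16, d, d), (16, d, n), (16, d, q), (16, d, x), (16, n, d), (16, n, n), (16, n, q), (16, n, x), (16, q, d), (16, q, n), (16, q, q), (16, q, x), (16, x, d), (16, x, n), (16, x, q), (16, x, x), (32, d, d), (32, d, x), (32, x, d), (32, x, x)}.
σ[B != B2]: keep tuples satisfying B != B2 → {(16, d, n), (16, d, q), (16, d, x), (16, n, d), (16, n, q), (16, n, x), (16, q, d), (16, q, n), (16, q, x), (16, x, d), (16, x, n), (16, x, q), (32, d, x), (32, x, d)}
Projecting to B, B2 (2 duplicate(s) eliminated): {(d, n), (d, q), (d, x), (n, d), (n, q), (n, x), (q, d), (q, n), (q, x), (x, d), (x, n), (x, q)}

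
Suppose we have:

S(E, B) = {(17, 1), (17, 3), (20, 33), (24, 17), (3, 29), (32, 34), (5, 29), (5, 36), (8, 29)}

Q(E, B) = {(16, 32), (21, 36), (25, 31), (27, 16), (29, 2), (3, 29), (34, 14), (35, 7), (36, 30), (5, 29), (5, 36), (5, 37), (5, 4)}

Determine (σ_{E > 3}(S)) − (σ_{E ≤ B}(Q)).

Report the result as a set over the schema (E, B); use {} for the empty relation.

{(17, 1), (17, 3), (20, 33), (24, 17), (32, 34), (8, 29)}

Filtering on E > 3 leaves {(17, 1), (17, 3), (20, 33), (24, 17), (32, 34), (5, 29), (5, 36), (8, 29)}.
Filtering on E ≤ B leaves {(16, 32), (21, 36), (25, 31), (3, 29), (5, 29), (5, 36), (5, 37)}.
Difference: {(17, 1), (17, 3), (20, 33), (24, 17), (32, 34), (5, 29), (5, 36), (8, 29)} with {(16, 32), (21, 36), (25, 31), (3, 29), (5, 29), (5, 36), (5, 37)} → {(17, 1), (17, 3), (20, 33), (24, 17), (32, 34), (8, 29)}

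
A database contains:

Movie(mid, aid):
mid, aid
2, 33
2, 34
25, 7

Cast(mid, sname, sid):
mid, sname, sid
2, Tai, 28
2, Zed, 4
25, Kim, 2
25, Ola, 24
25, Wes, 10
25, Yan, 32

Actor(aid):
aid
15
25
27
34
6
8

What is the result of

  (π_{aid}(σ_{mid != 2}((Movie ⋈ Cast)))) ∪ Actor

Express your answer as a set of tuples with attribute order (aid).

Joining Movie and Cast on mid yields {(2, 33, Tai, 28), (2, 33, Zed, 4), (2, 34, Tai, 28), (2, 34, Zed, 4), (25, 7, Kim, 2), (25, 7, Ola, 24), (25, 7, Wes, 10), (25, 7, Yan, 32)}.
Selection mid != 2: {(25, 7, Kim, 2), (25, 7, Ola, 24), (25, 7, Wes, 10), (25, 7, Yan, 32)}
π[aid]: project onto (aid) (3 duplicate(s) eliminated) → {7}
Union: {7} with {15, 25, 27, 34, 6, 8} → {15, 25, 27, 34, 6, 7, 8}

{15, 25, 27, 34, 6, 7, 8}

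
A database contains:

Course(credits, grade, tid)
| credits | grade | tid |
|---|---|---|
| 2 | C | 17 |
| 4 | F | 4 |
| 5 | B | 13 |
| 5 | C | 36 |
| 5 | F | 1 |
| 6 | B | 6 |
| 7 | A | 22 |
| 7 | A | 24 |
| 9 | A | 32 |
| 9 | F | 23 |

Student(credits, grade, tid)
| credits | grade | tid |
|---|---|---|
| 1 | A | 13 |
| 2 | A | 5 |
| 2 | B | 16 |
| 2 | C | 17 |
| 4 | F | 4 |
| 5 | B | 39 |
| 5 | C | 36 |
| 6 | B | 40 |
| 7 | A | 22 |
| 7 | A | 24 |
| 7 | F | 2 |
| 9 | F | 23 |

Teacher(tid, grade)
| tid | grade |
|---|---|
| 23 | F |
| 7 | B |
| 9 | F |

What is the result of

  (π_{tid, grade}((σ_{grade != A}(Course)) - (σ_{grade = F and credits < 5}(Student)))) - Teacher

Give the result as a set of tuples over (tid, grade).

{(1, F), (13, B), (17, C), (36, C), (6, B)}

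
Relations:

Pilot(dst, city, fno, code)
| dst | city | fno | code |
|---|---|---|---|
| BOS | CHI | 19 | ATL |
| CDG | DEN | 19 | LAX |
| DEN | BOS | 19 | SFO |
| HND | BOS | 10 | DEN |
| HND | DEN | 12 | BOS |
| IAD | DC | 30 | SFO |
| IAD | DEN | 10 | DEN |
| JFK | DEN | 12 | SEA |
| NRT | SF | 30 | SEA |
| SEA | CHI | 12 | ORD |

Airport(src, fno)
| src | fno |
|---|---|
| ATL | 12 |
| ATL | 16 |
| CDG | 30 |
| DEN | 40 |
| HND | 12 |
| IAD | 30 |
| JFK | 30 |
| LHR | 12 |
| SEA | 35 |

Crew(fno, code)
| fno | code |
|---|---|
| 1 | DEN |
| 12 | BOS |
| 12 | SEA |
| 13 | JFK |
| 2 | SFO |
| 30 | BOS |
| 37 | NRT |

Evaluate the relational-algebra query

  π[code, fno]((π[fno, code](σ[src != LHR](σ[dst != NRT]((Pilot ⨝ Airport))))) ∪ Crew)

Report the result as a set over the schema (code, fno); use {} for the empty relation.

Joining Pilot and Airport on fno yields {(HND, DEN, 12, BOS, ATL), (HND, DEN, 12, BOS, HND), (HND, DEN, 12, BOS, LHR), (IAD, DC, 30, SFO, CDG), (IAD, DC, 30, SFO, IAD), (IAD, DC, 30, SFO, JFK), (JFK, DEN, 12, SEA, ATL), (JFK, DEN, 12, SEA, HND), (JFK, DEN, 12, SEA, LHR), (NRT, SF, 30, SEA, CDG), (NRT, SF, 30, SEA, IAD), (NRT, SF, 30, SEA, JFK), (SEA, CHI, 12, ORD, ATL), (SEA, CHI, 12, ORD, HND), (SEA, CHI, 12, ORD, LHR)}.
Filtering on dst != NRT leaves {(HND, DEN, 12, BOS, ATL), (HND, DEN, 12, BOS, HND), (HND, DEN, 12, BOS, LHR), (IAD, DC, 30, SFO, CDG), (IAD, DC, 30, SFO, IAD), (IAD, DC, 30, SFO, JFK), (JFK, DEN, 12, SEA, ATL), (JFK, DEN, 12, SEA, HND), (JFK, DEN, 12, SEA, LHR), (SEA, CHI, 12, ORD, ATL), (SEA, CHI, 12, ORD, HND), (SEA, CHI, 12, ORD, LHR)}.
Filtering on src != LHR leaves {(HND, DEN, 12, BOS, ATL), (HND, DEN, 12, BOS, HND), (IAD, DC, 30, SFO, CDG), (IAD, DC, 30, SFO, IAD), (IAD, DC, 30, SFO, JFK), (JFK, DEN, 12, SEA, ATL), (JFK, DEN, 12, SEA, HND), (SEA, CHI, 12, ORD, ATL), (SEA, CHI, 12, ORD, HND)}.
Projecting to fno, code (5 duplicate(s) eliminated): {(12, BOS), (12, ORD), (12, SEA), (30, SFO)}
Set union of the two operands is {(1, DEN), (12, BOS), (12, ORD), (12, SEA), (13, JFK), (2, SFO), (30, BOS), (30, SFO), (37, NRT)}.
Projecting to code, fno: {(BOS, 12), (BOS, 30), (DEN, 1), (JFK, 13), (NRT, 37), (ORD, 12), (SEA, 12), (SFO, 2), (SFO, 30)}

{(BOS, 12), (BOS, 30), (DEN, 1), (JFK, 13), (NRT, 37), (ORD, 12), (SEA, 12), (SFO, 2), (SFO, 30)}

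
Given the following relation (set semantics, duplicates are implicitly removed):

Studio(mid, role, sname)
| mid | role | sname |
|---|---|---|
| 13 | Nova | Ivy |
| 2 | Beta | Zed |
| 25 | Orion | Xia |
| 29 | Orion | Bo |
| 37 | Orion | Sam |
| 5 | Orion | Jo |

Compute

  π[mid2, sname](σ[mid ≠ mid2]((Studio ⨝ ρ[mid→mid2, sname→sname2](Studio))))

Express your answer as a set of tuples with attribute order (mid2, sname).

ρ[mid→mid2, sname→sname2]: schema becomes (mid2, role, sname2); tuples unchanged.
Joining Studio and ρ[mid→mid2, sname→sname2](Studio) on role yields {(13, Nova, Ivy, 13, Ivy), (2, Beta, Zed, 2, Zed), (25, Orion, Xia, 25, Xia), (25, Orion, Xia, 29, Bo), (25, Orion, Xia, 37, Sam), (25, Orion, Xia, 5, Jo), (29, Orion, Bo, 25, Xia), (29, Orion, Bo, 29, Bo), (29, Orion, Bo, 37, Sam), (29, Orion, Bo, 5, Jo), (37, Orion, Sam, 25, Xia), (37, Orion, Sam, 29, Bo), (37, Orion, Sam, 37, Sam), (37, Orion, Sam, 5, Jo), (5, Orion, Jo, 25, Xia), (5, Orion, Jo, 29, Bo), (5, Orion, Jo, 37, Sam), (5, Orion, Jo, 5, Jo)}.
σ[mid ≠ mid2]: keep tuples satisfying mid ≠ mid2 → {(25, Orion, Xia, 29, Bo), (25, Orion, Xia, 37, Sam), (25, Orion, Xia, 5, Jo), (29, Orion, Bo, 25, Xia), (29, Orion, Bo, 37, Sam), (29, Orion, Bo, 5, Jo), (37, Orion, Sam, 25, Xia), (37, Orion, Sam, 29, Bo), (37, Orion, Sam, 5, Jo), (5, Orion, Jo, 25, Xia), (5, Orion, Jo, 29, Bo), (5, Orion, Jo, 37, Sam)}
π_{mid2, sname} gives {(25, Bo), (25, Jo), (25, Sam), (29, Jo), (29, Sam), (29, Xia), (37, Bo), (37, Jo), (37, Xia), (5, Bo), (5, Sam), (5, Xia)}.

{(25, Bo), (25, Jo), (25, Sam), (29, Jo), (29, Sam), (29, Xia), (37, Bo), (37, Jo), (37, Xia), (5, Bo), (5, Sam), (5, Xia)}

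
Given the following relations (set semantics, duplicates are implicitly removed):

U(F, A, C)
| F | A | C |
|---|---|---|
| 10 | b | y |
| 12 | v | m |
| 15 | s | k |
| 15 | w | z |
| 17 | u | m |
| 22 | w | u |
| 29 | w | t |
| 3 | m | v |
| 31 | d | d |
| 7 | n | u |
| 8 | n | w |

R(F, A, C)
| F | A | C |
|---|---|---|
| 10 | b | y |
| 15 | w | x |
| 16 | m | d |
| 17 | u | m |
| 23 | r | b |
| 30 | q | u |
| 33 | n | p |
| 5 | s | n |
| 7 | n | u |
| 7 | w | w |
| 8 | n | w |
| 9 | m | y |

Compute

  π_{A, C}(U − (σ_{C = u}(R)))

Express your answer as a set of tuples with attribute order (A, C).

{(b, y), (d, d), (m, v), (n, w), (s, k), (u, m), (v, m), (w, t), (w, u), (w, z)}

Filtering on C = u leaves {(30, q, u), (7, n, u)}.
Set difference of the two operands is {(10, b, y), (12, v, m), (15, s, k), (15, w, z), (17, u, m), (22, w, u), (29, w, t), (3, m, v), (31, d, d), (8, n, w)}.
Keep only column(s) A, C: {(b, y), (d, d), (m, v), (n, w), (s, k), (u, m), (v, m), (w, t), (w, u), (w, z)}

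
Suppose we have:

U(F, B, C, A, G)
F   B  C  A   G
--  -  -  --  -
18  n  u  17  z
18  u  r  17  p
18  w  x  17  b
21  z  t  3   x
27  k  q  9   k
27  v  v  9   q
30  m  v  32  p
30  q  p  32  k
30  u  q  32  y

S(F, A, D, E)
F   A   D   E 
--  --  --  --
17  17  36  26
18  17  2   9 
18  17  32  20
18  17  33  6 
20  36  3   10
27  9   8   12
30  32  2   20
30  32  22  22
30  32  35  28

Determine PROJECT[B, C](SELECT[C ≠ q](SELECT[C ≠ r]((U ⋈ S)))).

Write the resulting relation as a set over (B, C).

U ⋈ S (natural join on F, A): {(18, n, u, 17, z, 2, 9), (18, n, u, 17, z, 32, 20), (18, n, u, 17, z, 33, 6), (18, u, r, 17, p, 2, 9), (18, u, r, 17, p, 32, 20), (18, u, r, 17, p, 33, 6), (18, w, x, 17, b, 2, 9), (18, w, x, 17, b, 32, 20), (18, w, x, 17, b, 33, 6), (27, k, q, 9, k, 8, 12), (27, v, v, 9, q, 8, 12), (30, m, v, 32, p, 2, 20), (30, m, v, 32, p, 22, 22), (30, m, v, 32, p, 35, 28), (30, q, p, 32, k, 2, 20), (30, q, p, 32, k, 22, 22), (30, q, p, 32, k, 35, 28), (30, u, q, 32, y, 2, 20), (30, u, q, 32, y, 22, 22), (30, u, q, 32, y, 35, 28)}
σ[C ≠ r]: keep tuples satisfying C ≠ r → {(18, n, u, 17, z, 2, 9), (18, n, u, 17, z, 32, 20), (18, n, u, 17, z, 33, 6), (18, w, x, 17, b, 2, 9), (18, w, x, 17, b, 32, 20), (18, w, x, 17, b, 33, 6), (27, k, q, 9, k, 8, 12), (27, v, v, 9, q, 8, 12), (30, m, v, 32, p, 2, 20), (30, m, v, 32, p, 22, 22), (30, m, v, 32, p, 35, 28), (30, q, p, 32, k, 2, 20), (30, q, p, 32, k, 22, 22), (30, q, p, 32, k, 35, 28), (30, u, q, 32, y, 2, 20), (30, u, q, 32, y, 22, 22), (30, u, q, 32, y, 35, 28)}
σ[C ≠ q]: keep tuples satisfying C ≠ q → {(18, n, u, 17, z, 2, 9), (18, n, u, 17, z, 32, 20), (18, n, u, 17, z, 33, 6), (18, w, x, 17, b, 2, 9), (18, w, x, 17, b, 32, 20), (18, w, x, 17, b, 33, 6), (27, v, v, 9, q, 8, 12), (30, m, v, 32, p, 2, 20), (30, m, v, 32, p, 22, 22), (30, m, v, 32, p, 35, 28), (30, q, p, 32, k, 2, 20), (30, q, p, 32, k, 22, 22), (30, q, p, 32, k, 35, 28)}
π_{B, C} gives {(m, v), (n, u), (q, p), (v, v), (w, x)} (8 duplicate(s) eliminated).

{(m, v), (n, u), (q, p), (v, v), (w, x)}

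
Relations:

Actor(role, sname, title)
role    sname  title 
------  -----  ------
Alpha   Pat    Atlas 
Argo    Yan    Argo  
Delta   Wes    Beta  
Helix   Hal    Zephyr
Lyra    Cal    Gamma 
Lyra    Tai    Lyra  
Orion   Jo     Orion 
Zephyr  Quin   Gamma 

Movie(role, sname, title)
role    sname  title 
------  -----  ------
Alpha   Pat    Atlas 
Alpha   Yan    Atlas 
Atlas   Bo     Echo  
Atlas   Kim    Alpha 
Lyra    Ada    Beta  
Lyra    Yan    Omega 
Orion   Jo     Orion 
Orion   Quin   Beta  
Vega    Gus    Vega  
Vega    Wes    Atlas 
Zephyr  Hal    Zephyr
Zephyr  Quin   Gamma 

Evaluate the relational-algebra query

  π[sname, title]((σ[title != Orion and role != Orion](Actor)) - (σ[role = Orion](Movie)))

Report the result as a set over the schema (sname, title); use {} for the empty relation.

{(Cal, Gamma), (Hal, Zephyr), (Pat, Atlas), (Quin, Gamma), (Tai, Lyra), (Wes, Beta), (Yan, Argo)}

Apply σ_{title != Orion and role != Orion}; surviving tuples: {(Alpha, Pat, Atlas), (Argo, Yan, Argo), (Delta, Wes, Beta), (Helix, Hal, Zephyr), (Lyra, Cal, Gamma), (Lyra, Tai, Lyra), (Zephyr, Quin, Gamma)}
Apply σ_{role = Orion}; surviving tuples: {(Orion, Jo, Orion), (Orion, Quin, Beta)}
Difference: {(Alpha, Pat, Atlas), (Argo, Yan, Argo), (Delta, Wes, Beta), (Helix, Hal, Zephyr), (Lyra, Cal, Gamma), (Lyra, Tai, Lyra), (Zephyr, Quin, Gamma)} with {(Orion, Jo, Orion), (Orion, Quin, Beta)} → {(Alpha, Pat, Atlas), (Argo, Yan, Argo), (Delta, Wes, Beta), (Helix, Hal, Zephyr), (Lyra, Cal, Gamma), (Lyra, Tai, Lyra), (Zephyr, Quin, Gamma)}
Keep only column(s) sname, title: {(Cal, Gamma), (Hal, Zephyr), (Pat, Atlas), (Quin, Gamma), (Tai, Lyra), (Wes, Beta), (Yan, Argo)}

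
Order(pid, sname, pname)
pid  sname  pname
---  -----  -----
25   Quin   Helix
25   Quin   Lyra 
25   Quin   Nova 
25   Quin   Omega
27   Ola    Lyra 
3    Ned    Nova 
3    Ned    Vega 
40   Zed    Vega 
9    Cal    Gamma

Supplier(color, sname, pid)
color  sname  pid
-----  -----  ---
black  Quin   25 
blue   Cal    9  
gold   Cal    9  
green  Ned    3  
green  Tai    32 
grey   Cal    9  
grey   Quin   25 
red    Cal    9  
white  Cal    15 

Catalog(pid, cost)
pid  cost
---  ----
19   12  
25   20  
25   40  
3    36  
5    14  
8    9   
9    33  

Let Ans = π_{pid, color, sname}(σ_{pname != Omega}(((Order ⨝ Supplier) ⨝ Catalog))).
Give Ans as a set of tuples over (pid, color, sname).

{(25, black, Quin), (25, grey, Quin), (3, green, Ned), (9, blue, Cal), (9, gold, Cal), (9, grey, Cal), (9, red, Cal)}

Joining Order and Supplier on pid, sname yields {(25, Quin, Helix, black), (25, Quin, Helix, grey), (25, Quin, Lyra, black), (25, Quin, Lyra, grey), (25, Quin, Nova, black), (25, Quin, Nova, grey), (25, Quin, Omega, black), (25, Quin, Omega, grey), (3, Ned, Nova, green), (3, Ned, Vega, green), (9, Cal, Gamma, blue), (9, Cal, Gamma, gold), (9, Cal, Gamma, grey), (9, Cal, Gamma, red)}.
Joining (Order ⨝ Supplier) and Catalog on pid yields {(25, Quin, Helix, black, 20), (25, Quin, Helix, black, 40), (25, Quin, Helix, grey, 20), (25, Quin, Helix, grey, 40), (25, Quin, Lyra, black, 20), (25, Quin, Lyra, black, 40), (25, Quin, Lyra, grey, 20), (25, Quin, Lyra, grey, 40), (25, Quin, Nova, black, 20), (25, Quin, Nova, black, 40), (25, Quin, Nova, grey, 20), (25, Quin, Nova, grey, 40), (25, Quin, Omega, black, 20), (25, Quin, Omega, black, 40), (25, Quin, Omega, grey, 20), (25, Quin, Omega, grey, 40), (3, Ned, Nova, green, 36), (3, Ned, Vega, green, 36), (9, Cal, Gamma, blue, 33), (9, Cal, Gamma, gold, 33), (9, Cal, Gamma, grey, 33), (9, Cal, Gamma, red, 33)}.
Selection pname != Omega: {(25, Quin, Helix, black, 20), (25, Quin, Helix, black, 40), (25, Quin, Helix, grey, 20), (25, Quin, Helix, grey, 40), (25, Quin, Lyra, black, 20), (25, Quin, Lyra, black, 40), (25, Quin, Lyra, grey, 20), (25, Quin, Lyra, grey, 40), (25, Quin, Nova, black, 20), (25, Quin, Nova, black, 40), (25, Quin, Nova, grey, 20), (25, Quin, Nova, grey, 40), (3, Ned, Nova, green, 36), (3, Ned, Vega, green, 36), (9, Cal, Gamma, blue, 33), (9, Cal, Gamma, gold, 33), (9, Cal, Gamma, grey, 33), (9, Cal, Gamma, red, 33)}
Keep only column(s) pid, color, sname (11 duplicate(s) eliminated): {(25, black, Quin), (25, grey, Quin), (3, green, Ned), (9, blue, Cal), (9, gold, Cal), (9, grey, Cal), (9, red, Cal)}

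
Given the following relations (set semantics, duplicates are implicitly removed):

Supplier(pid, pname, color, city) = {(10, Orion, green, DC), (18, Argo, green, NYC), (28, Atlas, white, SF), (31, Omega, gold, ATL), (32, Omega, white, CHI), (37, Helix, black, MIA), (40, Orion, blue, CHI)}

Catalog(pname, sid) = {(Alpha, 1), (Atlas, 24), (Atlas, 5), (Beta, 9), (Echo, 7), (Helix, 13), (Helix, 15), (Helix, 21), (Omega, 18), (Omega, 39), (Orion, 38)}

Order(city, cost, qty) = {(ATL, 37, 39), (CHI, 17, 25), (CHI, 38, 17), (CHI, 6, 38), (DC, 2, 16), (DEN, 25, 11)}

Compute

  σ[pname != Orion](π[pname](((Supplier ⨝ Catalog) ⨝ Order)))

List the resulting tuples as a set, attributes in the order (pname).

{Omega}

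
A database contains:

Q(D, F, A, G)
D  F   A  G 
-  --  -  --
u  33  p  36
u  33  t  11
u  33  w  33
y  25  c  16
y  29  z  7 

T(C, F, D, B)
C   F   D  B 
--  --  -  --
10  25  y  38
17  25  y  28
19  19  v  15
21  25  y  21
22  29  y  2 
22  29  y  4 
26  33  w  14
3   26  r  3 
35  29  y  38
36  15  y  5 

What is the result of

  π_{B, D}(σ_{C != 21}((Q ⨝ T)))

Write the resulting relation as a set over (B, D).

{(2, y), (28, y), (38, y), (4, y)}

Q ⋈ T (natural join on D, F): {(y, 25, c, 16, 10, 38), (y, 25, c, 16, 17, 28), (y, 25, c, 16, 21, 21), (y, 29, z, 7, 22, 2), (y, 29, z, 7, 22, 4), (y, 29, z, 7, 35, 38)}
Selection C != 21: {(y, 25, c, 16, 10, 38), (y, 25, c, 16, 17, 28), (y, 29, z, 7, 22, 2), (y, 29, z, 7, 22, 4), (y, 29, z, 7, 35, 38)}
π_{B, D} gives {(2, y), (28, y), (38, y), (4, y)} (1 duplicate(s) eliminated).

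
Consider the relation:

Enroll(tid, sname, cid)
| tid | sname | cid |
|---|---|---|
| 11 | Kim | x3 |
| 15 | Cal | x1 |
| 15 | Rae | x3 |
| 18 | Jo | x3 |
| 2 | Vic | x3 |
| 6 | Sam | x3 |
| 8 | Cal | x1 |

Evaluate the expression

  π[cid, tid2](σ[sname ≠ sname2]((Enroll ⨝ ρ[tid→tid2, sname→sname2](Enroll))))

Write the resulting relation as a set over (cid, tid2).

ρ[tid→tid2, sname→sname2]: schema becomes (tid2, sname2, cid); tuples unchanged.
Enroll ⋈ ρ[tid→tid2, sname→sname2](Enroll) (natural join on cid): {(11, Kim, x3, 11, Kim), (11, Kim, x3, 15, Rae), (11, Kim, x3, 18, Jo), (11, Kim, x3, 2, Vic), (11, Kim, x3, 6, Sam), (15, Cal, x1, 15, Cal), (15, Cal, x1, 8, Cal), (15, Rae, x3, 11, Kim), (15, Rae, x3, 15, Rae), (15, Rae, x3, 18, Jo), (15, Rae, x3, 2, Vic), (15, Rae, x3, 6, Sam), (18, Jo, x3, 11, Kim), (18, Jo, x3, 15, Rae), (18, Jo, x3, 18, Jo), (18, Jo, x3, 2, Vic), (18, Jo, x3, 6, Sam), (2, Vic, x3, 11, Kim), (2, Vic, x3, 15, Rae), (2, Vic, x3, 18, Jo), (2, Vic, x3, 2, Vic), (2, Vic, x3, 6, Sam), (6, Sam, x3, 11, Kim), (6, Sam, x3, 15, Rae), (6, Sam, x3, 18, Jo), (6, Sam, x3, 2, Vic), (6, Sam, x3, 6, Sam), (8, Cal, x1, 15, Cal), (8, Cal, x1, 8, Cal)}
Filtering on sname ≠ sname2 leaves {(11, Kim, x3, 15, Rae), (11, Kim, x3, 18, Jo), (11, Kim, x3, 2, Vic), (11, Kim, x3, 6, Sam), (15, Rae, x3, 11, Kim), (15, Rae, x3, 18, Jo), (15, Rae, x3, 2, Vic), (15, Rae, x3, 6, Sam), (18, Jo, x3, 11, Kim), (18, Jo, x3, 15, Rae), (18, Jo, x3, 2, Vic), (18, Jo, x3, 6, Sam), (2, Vic, x3, 11, Kim), (2, Vic, x3, 15, Rae), (2, Vic, x3, 18, Jo), (2, Vic, x3, 6, Sam), (6, Sam, x3, 11, Kim), (6, Sam, x3, 15, Rae), (6, Sam, x3, 18, Jo), (6, Sam, x3, 2, Vic)}.
Projecting to cid, tid2 (15 duplicate(s) eliminated): {(x3, 11), (x3, 15), (x3, 18), (x3, 2), (x3, 6)}

{(x3, 11), (x3, 15), (x3, 18), (x3, 2), (x3, 6)}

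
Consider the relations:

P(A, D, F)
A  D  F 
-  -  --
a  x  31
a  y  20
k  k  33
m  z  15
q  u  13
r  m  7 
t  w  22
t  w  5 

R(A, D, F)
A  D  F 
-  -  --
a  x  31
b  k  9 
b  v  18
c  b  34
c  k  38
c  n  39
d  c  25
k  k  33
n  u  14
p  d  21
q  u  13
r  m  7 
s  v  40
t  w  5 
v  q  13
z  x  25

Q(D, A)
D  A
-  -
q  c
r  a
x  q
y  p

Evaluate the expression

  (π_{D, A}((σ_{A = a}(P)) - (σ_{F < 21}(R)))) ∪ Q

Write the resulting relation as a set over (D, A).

Apply σ_{A = a}; surviving tuples: {(a, x, 31), (a, y, 20)}
Apply σ_{F < 21}; surviving tuples: {(b, k, 9), (b, v, 18), (n, u, 14), (q, u, 13), (r, m, 7), (t, w, 5), (v, q, 13)}
Set difference of the two operands is {(a, x, 31), (a, y, 20)}.
Projecting to D, A: {(x, a), (y, a)}
Set union of the two operands is {(q, c), (r, a), (x, a), (x, q), (y, a), (y, p)}.

{(q, c), (r, a), (x, a), (x, q), (y, a), (y, p)}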